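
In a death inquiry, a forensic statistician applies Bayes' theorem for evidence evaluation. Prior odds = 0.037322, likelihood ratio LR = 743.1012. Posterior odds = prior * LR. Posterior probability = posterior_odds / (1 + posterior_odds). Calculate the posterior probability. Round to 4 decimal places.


Bayesian evidence evaluation:
Posterior odds = prior_odds * LR = 0.037322 * 743.1012 = 27.73402
Posterior probability = posterior_odds / (1 + posterior_odds)
= 27.73402 / (1 + 27.73402)
= 27.73402 / 28.73402
= 0.9652

0.9652


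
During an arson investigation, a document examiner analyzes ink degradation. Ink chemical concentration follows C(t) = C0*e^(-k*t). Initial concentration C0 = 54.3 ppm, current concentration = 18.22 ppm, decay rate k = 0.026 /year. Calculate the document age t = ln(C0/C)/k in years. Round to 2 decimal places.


Document age estimation:
C0/C = 54.3 / 18.22 = 2.980241
ln(C0/C) = 1.092004
t = 1.092004 / 0.026 = 42.00 years

42.00


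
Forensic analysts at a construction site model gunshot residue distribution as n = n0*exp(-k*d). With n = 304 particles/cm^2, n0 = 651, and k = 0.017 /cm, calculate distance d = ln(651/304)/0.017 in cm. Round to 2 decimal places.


GSR distance calculation:
n0/n = 651 / 304 = 2.141447
ln(n0/n) = 0.761482
d = 0.761482 / 0.017 = 44.79 cm

44.79


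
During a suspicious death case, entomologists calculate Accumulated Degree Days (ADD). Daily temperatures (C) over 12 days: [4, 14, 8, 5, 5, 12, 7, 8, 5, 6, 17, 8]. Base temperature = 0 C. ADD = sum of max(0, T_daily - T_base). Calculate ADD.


Computing ADD day by day:
Day 1: max(0, 4 - 0) = 4
Day 2: max(0, 14 - 0) = 14
Day 3: max(0, 8 - 0) = 8
Day 4: max(0, 5 - 0) = 5
Day 5: max(0, 5 - 0) = 5
Day 6: max(0, 12 - 0) = 12
Day 7: max(0, 7 - 0) = 7
Day 8: max(0, 8 - 0) = 8
Day 9: max(0, 5 - 0) = 5
Day 10: max(0, 6 - 0) = 6
Day 11: max(0, 17 - 0) = 17
Day 12: max(0, 8 - 0) = 8
Total ADD = 99

99


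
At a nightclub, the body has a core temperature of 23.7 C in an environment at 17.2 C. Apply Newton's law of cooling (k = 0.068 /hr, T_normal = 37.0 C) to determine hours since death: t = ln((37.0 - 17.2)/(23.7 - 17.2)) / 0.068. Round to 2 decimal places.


Using Newton's law of cooling:
t = ln((T_normal - T_ambient) / (T_body - T_ambient)) / k
T_normal - T_ambient = 19.8
T_body - T_ambient = 6.5
Ratio = 3.046154
ln(ratio) = 1.11388
t = 1.11388 / 0.068 = 16.38 hours

16.38


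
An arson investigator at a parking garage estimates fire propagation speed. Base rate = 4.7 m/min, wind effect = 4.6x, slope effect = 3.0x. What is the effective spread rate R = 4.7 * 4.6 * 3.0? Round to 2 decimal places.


Fire spread rate calculation:
R = R0 * wind_factor * slope_factor
= 4.7 * 4.6 * 3.0
= 21.62 * 3.0
= 64.86 m/min

64.86


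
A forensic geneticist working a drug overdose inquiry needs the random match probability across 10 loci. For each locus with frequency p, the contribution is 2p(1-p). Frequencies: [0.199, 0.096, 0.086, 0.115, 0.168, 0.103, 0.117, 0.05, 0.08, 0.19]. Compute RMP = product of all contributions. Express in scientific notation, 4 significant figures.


Computing RMP for 10 loci:
Locus 1: 2 * 0.199 * 0.801 = 0.318798
Locus 2: 2 * 0.096 * 0.904 = 0.173568
Locus 3: 2 * 0.086 * 0.914 = 0.157208
Locus 4: 2 * 0.115 * 0.885 = 0.20355
Locus 5: 2 * 0.168 * 0.832 = 0.279552
Locus 6: 2 * 0.103 * 0.897 = 0.184782
Locus 7: 2 * 0.117 * 0.883 = 0.206622
Locus 8: 2 * 0.05 * 0.95 = 0.095
Locus 9: 2 * 0.08 * 0.92 = 0.1472
Locus 10: 2 * 0.19 * 0.81 = 0.3078
RMP = 8.134e-08

8.134e-08


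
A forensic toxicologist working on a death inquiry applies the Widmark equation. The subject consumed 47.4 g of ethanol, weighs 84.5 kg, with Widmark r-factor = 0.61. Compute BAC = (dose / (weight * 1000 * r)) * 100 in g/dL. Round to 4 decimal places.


Applying the Widmark formula:
BAC = (dose_g / (body_wt * 1000 * r)) * 100
Denominator = 84.5 * 1000 * 0.61 = 51545
BAC = (47.4 / 51545) * 100
BAC = 0.0920 g/dL

0.0920


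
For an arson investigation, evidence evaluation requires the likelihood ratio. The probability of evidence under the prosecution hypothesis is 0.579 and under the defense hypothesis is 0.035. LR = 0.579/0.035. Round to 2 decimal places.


Likelihood ratio calculation:
LR = P(E|Hp) / P(E|Hd)
LR = 0.579 / 0.035
LR = 16.54

16.54


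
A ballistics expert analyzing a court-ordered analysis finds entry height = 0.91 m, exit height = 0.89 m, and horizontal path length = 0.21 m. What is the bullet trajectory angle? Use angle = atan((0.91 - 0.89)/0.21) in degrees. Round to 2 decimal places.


Bullet trajectory angle:
Height difference = 0.91 - 0.89 = 0.02 m
angle = atan(0.02 / 0.21)
angle = atan(0.095238)
angle = 5.44 degrees

5.44


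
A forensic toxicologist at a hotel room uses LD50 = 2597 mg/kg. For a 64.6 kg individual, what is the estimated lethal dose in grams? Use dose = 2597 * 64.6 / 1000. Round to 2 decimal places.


Lethal dose calculation:
Lethal dose = LD50 * body_weight / 1000
= 2597 * 64.6 / 1000
= 167766.2 / 1000
= 167.77 g

167.77


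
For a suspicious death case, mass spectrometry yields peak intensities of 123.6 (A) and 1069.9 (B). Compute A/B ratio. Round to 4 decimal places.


Spectral peak ratio:
Peak A = 123.6 counts
Peak B = 1069.9 counts
Ratio = 123.6 / 1069.9 = 0.1155

0.1155


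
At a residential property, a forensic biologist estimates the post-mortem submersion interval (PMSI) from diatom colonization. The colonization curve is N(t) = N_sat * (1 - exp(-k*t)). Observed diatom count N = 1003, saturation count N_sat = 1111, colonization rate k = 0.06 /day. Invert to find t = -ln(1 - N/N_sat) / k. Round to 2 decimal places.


PMSI from diatom colonization curve:
N / N_sat = 1003 / 1111 = 0.90279
1 - N/N_sat = 0.09721
ln(1 - N/N_sat) = -2.330882
t = -ln(1 - N/N_sat) / k = -(-2.330882) / 0.06 = 38.85 days

38.85


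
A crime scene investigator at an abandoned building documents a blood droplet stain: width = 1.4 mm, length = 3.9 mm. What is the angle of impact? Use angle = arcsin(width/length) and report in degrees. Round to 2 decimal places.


Blood spatter impact angle calculation:
width / length = 1.4 / 3.9 = 0.358974
angle = arcsin(0.358974)
angle = 21.04 degrees

21.04


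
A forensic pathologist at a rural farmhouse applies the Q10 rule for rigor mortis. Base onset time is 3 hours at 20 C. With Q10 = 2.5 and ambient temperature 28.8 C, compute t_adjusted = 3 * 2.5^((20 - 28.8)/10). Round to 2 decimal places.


Rigor mortis time adjustment:
Exponent = (T_ref - T_actual) / 10 = (20 - 28.8) / 10 = -0.88
Q10 factor = 2.5^-0.88 = 0.44649
t_adjusted = 3 * 0.44649 = 1.34 hours

1.34


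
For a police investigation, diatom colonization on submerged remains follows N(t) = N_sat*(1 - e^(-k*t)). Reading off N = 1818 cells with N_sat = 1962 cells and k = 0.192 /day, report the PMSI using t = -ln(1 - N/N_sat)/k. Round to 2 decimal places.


PMSI from diatom colonization curve:
N / N_sat = 1818 / 1962 = 0.926606
1 - N/N_sat = 0.073394
ln(1 - N/N_sat) = -2.611913
t = -ln(1 - N/N_sat) / k = -(-2.611913) / 0.192 = 13.60 days

13.60


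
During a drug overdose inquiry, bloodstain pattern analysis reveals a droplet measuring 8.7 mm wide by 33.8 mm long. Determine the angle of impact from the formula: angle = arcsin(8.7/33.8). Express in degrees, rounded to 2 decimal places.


Blood spatter impact angle calculation:
width / length = 8.7 / 33.8 = 0.257396
angle = arcsin(0.257396)
angle = 14.92 degrees

14.92


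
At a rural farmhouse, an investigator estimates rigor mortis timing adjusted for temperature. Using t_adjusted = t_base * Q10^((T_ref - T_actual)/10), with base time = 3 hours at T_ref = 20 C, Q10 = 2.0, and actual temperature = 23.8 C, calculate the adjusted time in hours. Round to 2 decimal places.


Rigor mortis time adjustment:
Exponent = (T_ref - T_actual) / 10 = (20 - 23.8) / 10 = -0.38
Q10 factor = 2.0^-0.38 = 0.76844
t_adjusted = 3 * 0.76844 = 2.31 hours

2.31


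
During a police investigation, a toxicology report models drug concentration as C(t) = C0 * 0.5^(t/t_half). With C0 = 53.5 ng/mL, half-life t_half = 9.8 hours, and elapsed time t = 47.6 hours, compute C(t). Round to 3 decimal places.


Drug concentration decay:
Number of half-lives = t / t_half = 47.6 / 9.8 = 4.857143
Decay factor = 0.5^4.857143 = 0.03450279
C(t) = 53.5 * 0.03450279 = 1.846 ng/mL

1.846


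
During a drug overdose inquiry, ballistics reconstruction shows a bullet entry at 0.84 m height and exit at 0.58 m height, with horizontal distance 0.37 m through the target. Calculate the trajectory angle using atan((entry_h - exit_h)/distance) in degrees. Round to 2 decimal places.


Bullet trajectory angle:
Height difference = 0.84 - 0.58 = 0.26 m
angle = atan(0.26 / 0.37)
angle = atan(0.702703)
angle = 35.10 degrees

35.10


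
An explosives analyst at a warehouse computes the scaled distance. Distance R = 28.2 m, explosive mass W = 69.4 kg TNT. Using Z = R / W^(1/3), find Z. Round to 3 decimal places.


Scaled distance calculation:
W^(1/3) = 69.4^(1/3) = 4.109476
Z = R / W^(1/3) = 28.2 / 4.109476
Z = 6.862 m/kg^(1/3)

6.862


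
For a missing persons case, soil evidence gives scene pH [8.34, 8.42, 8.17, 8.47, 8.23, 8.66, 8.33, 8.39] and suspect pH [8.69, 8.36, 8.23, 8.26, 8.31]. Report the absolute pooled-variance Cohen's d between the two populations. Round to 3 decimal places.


Pooled-variance Cohen's d for soil pH comparison:
Scene mean = 67.01 / 8 = 8.37625
Suspect mean = 41.85 / 5 = 8.37
Scene sample variance s_s^2 = 0.022684
Suspect sample variance s_c^2 = 0.03445
Pooled variance = ((n_s-1)*s_s^2 + (n_c-1)*s_c^2) / (n_s + n_c - 2) = 0.026962
Pooled SD = sqrt(0.026962) = 0.164201
Mean difference = 0.00625
|d| = |0.00625| / 0.164201 = 0.038

0.038


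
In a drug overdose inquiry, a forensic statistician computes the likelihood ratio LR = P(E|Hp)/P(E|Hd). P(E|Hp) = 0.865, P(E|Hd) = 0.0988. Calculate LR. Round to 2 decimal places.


Likelihood ratio calculation:
LR = P(E|Hp) / P(E|Hd)
LR = 0.865 / 0.0988
LR = 8.76

8.76


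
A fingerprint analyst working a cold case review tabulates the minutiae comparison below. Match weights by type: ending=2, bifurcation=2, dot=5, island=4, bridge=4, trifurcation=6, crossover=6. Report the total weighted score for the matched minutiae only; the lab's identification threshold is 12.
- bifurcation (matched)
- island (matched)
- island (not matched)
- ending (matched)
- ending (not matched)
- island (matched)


Weighted minutiae match score:
  bifurcation: matched, +2 (running total 2)
  island: matched, +4 (running total 6)
  island: not matched, +0
  ending: matched, +2 (running total 8)
  ending: not matched, +0
  island: matched, +4 (running total 12)
Total score = 12
Threshold = 12; verdict = identification

12


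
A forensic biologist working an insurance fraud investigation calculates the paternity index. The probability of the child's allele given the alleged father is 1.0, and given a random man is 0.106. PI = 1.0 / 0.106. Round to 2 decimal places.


Paternity Index calculation:
PI = P(allele|father) / P(allele|random)
PI = 1.0 / 0.106
PI = 9.43

9.43


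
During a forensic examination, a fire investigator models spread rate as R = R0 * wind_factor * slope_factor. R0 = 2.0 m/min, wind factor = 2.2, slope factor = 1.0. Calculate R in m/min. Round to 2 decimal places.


Fire spread rate calculation:
R = R0 * wind_factor * slope_factor
= 2.0 * 2.2 * 1.0
= 4.4 * 1.0
= 4.40 m/min

4.40


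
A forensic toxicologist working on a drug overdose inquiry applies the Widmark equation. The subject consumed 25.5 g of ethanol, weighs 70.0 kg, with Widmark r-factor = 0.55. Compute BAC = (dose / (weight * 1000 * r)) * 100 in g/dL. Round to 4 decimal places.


Applying the Widmark formula:
BAC = (dose_g / (body_wt * 1000 * r)) * 100
Denominator = 70.0 * 1000 * 0.55 = 38500
BAC = (25.5 / 38500) * 100
BAC = 0.0662 g/dL

0.0662


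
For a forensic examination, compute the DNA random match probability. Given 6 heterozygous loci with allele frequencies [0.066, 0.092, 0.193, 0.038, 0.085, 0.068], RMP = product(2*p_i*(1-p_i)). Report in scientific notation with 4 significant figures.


Computing RMP for 6 loci:
Locus 1: 2 * 0.066 * 0.934 = 0.123288
Locus 2: 2 * 0.092 * 0.908 = 0.167072
Locus 3: 2 * 0.193 * 0.807 = 0.311502
Locus 4: 2 * 0.038 * 0.962 = 0.073112
Locus 5: 2 * 0.085 * 0.915 = 0.15555
Locus 6: 2 * 0.068 * 0.932 = 0.126752
RMP = 9.249e-06

9.249e-06


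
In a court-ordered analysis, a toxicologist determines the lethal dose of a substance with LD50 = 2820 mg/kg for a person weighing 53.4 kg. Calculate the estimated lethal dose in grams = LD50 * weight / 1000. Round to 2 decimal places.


Lethal dose calculation:
Lethal dose = LD50 * body_weight / 1000
= 2820 * 53.4 / 1000
= 150588 / 1000
= 150.59 g

150.59


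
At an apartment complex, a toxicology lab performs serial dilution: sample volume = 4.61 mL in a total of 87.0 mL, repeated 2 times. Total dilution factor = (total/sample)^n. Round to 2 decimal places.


Dilution factor calculation:
Single dilution = V_total / V_sample = 87.0 / 4.61 ≈ 18.872017
Number of dilutions = 2
Total DF = (87.0 / 4.61)^2 (full precision, rounded at the end) = 356.15

356.15


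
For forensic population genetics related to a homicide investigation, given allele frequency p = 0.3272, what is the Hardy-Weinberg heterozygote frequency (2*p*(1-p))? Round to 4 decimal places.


Hardy-Weinberg heterozygote frequency:
q = 1 - p = 1 - 0.3272 = 0.6728
2pq = 2 * 0.3272 * 0.6728 = 0.4403

0.4403


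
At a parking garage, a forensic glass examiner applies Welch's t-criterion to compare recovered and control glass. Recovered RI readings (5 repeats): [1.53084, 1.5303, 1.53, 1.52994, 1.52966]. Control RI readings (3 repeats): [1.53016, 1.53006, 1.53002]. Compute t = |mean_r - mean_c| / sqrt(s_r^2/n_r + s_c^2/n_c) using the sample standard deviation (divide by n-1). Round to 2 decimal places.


Welch's t-criterion for glass RI comparison:
Recovered mean = sum / n_r = 7.65074 / 5 = 1.530148
Control mean = sum / n_c = 4.59024 / 3 = 1.53008
Recovered sample variance s_r^2 = 2.0132e-07
Control sample variance s_c^2 = 5.2e-09
Welch SE (unpooled) = sqrt(s_r^2/n_r + s_c^2/n_c) = sqrt(4.0264e-08 + 1.73333e-09) = sqrt(4.19973e-08) = 0.000204932
|mean_r - mean_c| = 6.8e-05
t = 6.8e-05 / 0.000204932 = 0.33

0.33


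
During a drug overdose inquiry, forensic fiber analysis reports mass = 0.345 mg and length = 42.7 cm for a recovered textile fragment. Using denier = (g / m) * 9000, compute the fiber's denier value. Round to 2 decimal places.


Denier calculation:
Mass in grams = 0.345 mg / 1000 = 0.000345 g
Length in meters = 42.7 cm / 100 = 0.427 m
Linear density = mass / length = 0.000345 / 0.427 = 0.00080796 g/m
Denier = (g/m) * 9000 = 0.00080796 * 9000 = 7.27

7.27


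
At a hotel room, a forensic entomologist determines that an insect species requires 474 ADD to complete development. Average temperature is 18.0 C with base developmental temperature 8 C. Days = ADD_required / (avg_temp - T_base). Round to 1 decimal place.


Insect development time:
Effective temperature = avg_temp - T_base = 18.0 - 8 = 10.0 C
Days = ADD / effective_temp = 474 / 10.0 = 47.4 days

47.4


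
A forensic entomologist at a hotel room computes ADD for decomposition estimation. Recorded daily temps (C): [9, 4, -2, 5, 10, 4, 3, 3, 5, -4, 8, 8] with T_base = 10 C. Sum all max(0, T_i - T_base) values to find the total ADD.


Computing ADD day by day:
Day 1: max(0, 9 - 10) = 0
Day 2: max(0, 4 - 10) = 0
Day 3: max(0, -2 - 10) = 0
Day 4: max(0, 5 - 10) = 0
Day 5: max(0, 10 - 10) = 0
Day 6: max(0, 4 - 10) = 0
Day 7: max(0, 3 - 10) = 0
Day 8: max(0, 3 - 10) = 0
Day 9: max(0, 5 - 10) = 0
Day 10: max(0, -4 - 10) = 0
Day 11: max(0, 8 - 10) = 0
Day 12: max(0, 8 - 10) = 0
Total ADD = 0

0


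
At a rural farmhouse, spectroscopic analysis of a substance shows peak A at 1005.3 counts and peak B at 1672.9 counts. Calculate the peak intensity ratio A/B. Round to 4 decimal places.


Spectral peak ratio:
Peak A = 1005.3 counts
Peak B = 1672.9 counts
Ratio = 1005.3 / 1672.9 = 0.6009

0.6009


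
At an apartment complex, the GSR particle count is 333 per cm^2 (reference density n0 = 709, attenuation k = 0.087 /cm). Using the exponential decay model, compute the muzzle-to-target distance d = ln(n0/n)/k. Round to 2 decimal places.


GSR distance calculation:
n0/n = 709 / 333 = 2.129129
ln(n0/n) = 0.755713
d = 0.755713 / 0.087 = 8.69 cm

8.69


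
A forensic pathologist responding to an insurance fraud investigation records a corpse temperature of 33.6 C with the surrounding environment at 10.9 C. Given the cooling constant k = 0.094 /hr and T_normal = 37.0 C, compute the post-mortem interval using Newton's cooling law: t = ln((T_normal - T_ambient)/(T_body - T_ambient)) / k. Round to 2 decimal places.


Using Newton's law of cooling:
t = ln((T_normal - T_ambient) / (T_body - T_ambient)) / k
T_normal - T_ambient = 26.1
T_body - T_ambient = 22.7
Ratio = 1.14978
ln(ratio) = 0.139571
t = 0.139571 / 0.094 = 1.48 hours

1.48


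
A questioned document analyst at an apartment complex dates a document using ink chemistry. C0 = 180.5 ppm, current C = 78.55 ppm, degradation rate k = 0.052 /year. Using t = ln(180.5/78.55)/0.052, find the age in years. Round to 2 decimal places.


Document age estimation:
C0/C = 180.5 / 78.55 = 2.297899
ln(C0/C) = 0.831995
t = 0.831995 / 0.052 = 16.00 years

16.00


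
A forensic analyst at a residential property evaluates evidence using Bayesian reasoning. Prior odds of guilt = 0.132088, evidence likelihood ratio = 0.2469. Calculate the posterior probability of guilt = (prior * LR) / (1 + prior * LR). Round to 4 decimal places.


Bayesian evidence evaluation:
Posterior odds = prior_odds * LR = 0.132088 * 0.2469 = 0.03261253
Posterior probability = posterior_odds / (1 + posterior_odds)
= 0.03261253 / (1 + 0.03261253)
= 0.03261253 / 1.03261253
= 0.0316

0.0316


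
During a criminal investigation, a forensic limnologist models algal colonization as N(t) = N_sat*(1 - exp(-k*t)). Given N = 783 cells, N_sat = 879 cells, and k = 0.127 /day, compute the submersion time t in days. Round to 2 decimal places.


PMSI from diatom colonization curve:
N / N_sat = 783 / 879 = 0.890785
1 - N/N_sat = 0.109215
ln(1 - N/N_sat) = -2.214437
t = -ln(1 - N/N_sat) / k = -(-2.214437) / 0.127 = 17.44 days

17.44


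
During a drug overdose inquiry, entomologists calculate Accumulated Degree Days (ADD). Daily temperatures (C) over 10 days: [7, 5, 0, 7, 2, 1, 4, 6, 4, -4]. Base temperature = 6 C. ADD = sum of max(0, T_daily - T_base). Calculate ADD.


Computing ADD day by day:
Day 1: max(0, 7 - 6) = 1
Day 2: max(0, 5 - 6) = 0
Day 3: max(0, 0 - 6) = 0
Day 4: max(0, 7 - 6) = 1
Day 5: max(0, 2 - 6) = 0
Day 6: max(0, 1 - 6) = 0
Day 7: max(0, 4 - 6) = 0
Day 8: max(0, 6 - 6) = 0
Day 9: max(0, 4 - 6) = 0
Day 10: max(0, -4 - 6) = 0
Total ADD = 2

2


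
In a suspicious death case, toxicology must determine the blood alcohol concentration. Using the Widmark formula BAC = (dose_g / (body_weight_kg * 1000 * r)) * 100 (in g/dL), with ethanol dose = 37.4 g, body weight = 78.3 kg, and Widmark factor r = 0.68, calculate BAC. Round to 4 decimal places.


Applying the Widmark formula:
BAC = (dose_g / (body_wt * 1000 * r)) * 100
Denominator = 78.3 * 1000 * 0.68 = 53244
BAC = (37.4 / 53244) * 100
BAC = 0.0702 g/dL

0.0702


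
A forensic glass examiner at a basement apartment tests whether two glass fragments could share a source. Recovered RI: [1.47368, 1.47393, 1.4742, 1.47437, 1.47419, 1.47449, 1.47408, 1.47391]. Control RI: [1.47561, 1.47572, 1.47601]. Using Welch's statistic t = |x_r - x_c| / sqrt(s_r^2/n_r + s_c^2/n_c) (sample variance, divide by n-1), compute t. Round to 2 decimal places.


Welch's t-criterion for glass RI comparison:
Recovered mean = sum / n_r = 11.79285 / 8 = 1.4741062
Control mean = sum / n_c = 4.42734 / 3 = 1.47578
Recovered sample variance s_r^2 = 6.92268e-08
Control sample variance s_c^2 = 4.27e-08
Welch SE (unpooled) = sqrt(s_r^2/n_r + s_c^2/n_c) = sqrt(8.65335e-09 + 1.42333e-08) = sqrt(2.28866e-08) = 0.000151283
|mean_r - mean_c| = 0.00167375
t = 0.00167375 / 0.000151283 = 11.06

11.06


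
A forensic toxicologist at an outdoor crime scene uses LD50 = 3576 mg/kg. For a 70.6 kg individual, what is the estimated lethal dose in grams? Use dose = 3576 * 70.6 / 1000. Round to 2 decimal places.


Lethal dose calculation:
Lethal dose = LD50 * body_weight / 1000
= 3576 * 70.6 / 1000
= 252465.6 / 1000
= 252.47 g

252.47


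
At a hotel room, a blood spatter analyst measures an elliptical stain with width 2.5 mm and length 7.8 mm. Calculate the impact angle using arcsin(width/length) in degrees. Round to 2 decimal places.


Blood spatter impact angle calculation:
width / length = 2.5 / 7.8 = 0.320513
angle = arcsin(0.320513)
angle = 18.69 degrees

18.69


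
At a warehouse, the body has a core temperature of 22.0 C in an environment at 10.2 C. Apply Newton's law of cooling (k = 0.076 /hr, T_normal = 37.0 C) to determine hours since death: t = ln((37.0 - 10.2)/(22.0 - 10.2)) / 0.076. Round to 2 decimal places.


Using Newton's law of cooling:
t = ln((T_normal - T_ambient) / (T_body - T_ambient)) / k
T_normal - T_ambient = 26.8
T_body - T_ambient = 11.8
Ratio = 2.271186
ln(ratio) = 0.820302
t = 0.820302 / 0.076 = 10.79 hours

10.79


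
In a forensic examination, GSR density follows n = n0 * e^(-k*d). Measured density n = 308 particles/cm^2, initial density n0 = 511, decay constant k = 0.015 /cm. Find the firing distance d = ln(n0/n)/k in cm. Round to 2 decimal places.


GSR distance calculation:
n0/n = 511 / 308 = 1.659091
ln(n0/n) = 0.50627
d = 0.50627 / 0.015 = 33.75 cm

33.75


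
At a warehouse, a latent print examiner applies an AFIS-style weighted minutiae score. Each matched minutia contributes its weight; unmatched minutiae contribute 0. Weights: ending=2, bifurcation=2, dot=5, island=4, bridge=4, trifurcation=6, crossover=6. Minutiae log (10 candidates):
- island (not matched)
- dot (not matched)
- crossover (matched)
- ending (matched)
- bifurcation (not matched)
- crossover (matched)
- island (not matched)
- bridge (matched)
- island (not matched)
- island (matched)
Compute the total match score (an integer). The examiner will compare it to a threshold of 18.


Weighted minutiae match score:
  island: not matched, +0
  dot: not matched, +0
  crossover: matched, +6 (running total 6)
  ending: matched, +2 (running total 8)
  bifurcation: not matched, +0
  crossover: matched, +6 (running total 14)
  island: not matched, +0
  bridge: matched, +4 (running total 18)
  island: not matched, +0
  island: matched, +4 (running total 22)
Total score = 22
Threshold = 18; verdict = identification

22


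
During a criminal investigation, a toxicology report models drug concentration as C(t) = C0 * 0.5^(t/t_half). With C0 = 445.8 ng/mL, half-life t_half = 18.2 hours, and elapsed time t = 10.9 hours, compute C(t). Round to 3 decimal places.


Drug concentration decay:
Number of half-lives = t / t_half = 10.9 / 18.2 = 0.598901
Decay factor = 0.5^0.598901 = 0.66025673
C(t) = 445.8 * 0.66025673 = 294.342 ng/mL

294.342


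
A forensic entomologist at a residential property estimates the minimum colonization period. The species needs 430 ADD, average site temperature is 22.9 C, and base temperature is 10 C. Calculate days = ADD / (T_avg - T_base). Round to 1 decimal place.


Insect development time:
Effective temperature = avg_temp - T_base = 22.9 - 10 = 12.9 C
Days = ADD / effective_temp = 430 / 12.9 = 33.3 days

33.3


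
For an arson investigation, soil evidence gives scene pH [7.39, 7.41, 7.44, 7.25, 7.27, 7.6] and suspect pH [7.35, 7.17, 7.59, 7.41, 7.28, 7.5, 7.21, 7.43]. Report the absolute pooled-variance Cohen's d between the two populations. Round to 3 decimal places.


Pooled-variance Cohen's d for soil pH comparison:
Scene mean = 44.36 / 6 = 7.393333
Suspect mean = 58.94 / 8 = 7.3675
Scene sample variance s_s^2 = 0.016187
Suspect sample variance s_c^2 = 0.02065
Pooled variance = ((n_s-1)*s_s^2 + (n_c-1)*s_c^2) / (n_s + n_c - 2) = 0.01879
Pooled SD = sqrt(0.01879) = 0.137077
Mean difference = 0.025833
|d| = |0.025833| / 0.137077 = 0.188

0.188


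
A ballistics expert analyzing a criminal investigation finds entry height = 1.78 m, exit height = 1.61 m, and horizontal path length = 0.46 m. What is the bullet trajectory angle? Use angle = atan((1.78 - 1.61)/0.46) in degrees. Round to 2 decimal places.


Bullet trajectory angle:
Height difference = 1.78 - 1.61 = 0.17 m
angle = atan(0.17 / 0.46)
angle = atan(0.369565)
angle = 20.28 degrees

20.28


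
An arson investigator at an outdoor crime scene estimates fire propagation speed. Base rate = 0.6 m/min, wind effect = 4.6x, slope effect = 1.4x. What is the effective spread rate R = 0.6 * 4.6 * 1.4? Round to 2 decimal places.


Fire spread rate calculation:
R = R0 * wind_factor * slope_factor
= 0.6 * 4.6 * 1.4
= 2.76 * 1.4
= 3.86 m/min

3.86


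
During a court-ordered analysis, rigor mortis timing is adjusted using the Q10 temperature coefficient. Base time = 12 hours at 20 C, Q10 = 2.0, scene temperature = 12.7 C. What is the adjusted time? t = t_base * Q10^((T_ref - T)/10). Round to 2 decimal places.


Rigor mortis time adjustment:
Exponent = (T_ref - T_actual) / 10 = (20 - 12.7) / 10 = 0.73
Q10 factor = 2.0^0.73 = 1.65864
t_adjusted = 12 * 1.65864 = 19.90 hours

19.90


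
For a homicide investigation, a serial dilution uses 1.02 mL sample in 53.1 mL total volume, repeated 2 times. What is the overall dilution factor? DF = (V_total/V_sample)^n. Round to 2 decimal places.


Dilution factor calculation:
Single dilution = V_total / V_sample = 53.1 / 1.02 ≈ 52.058824
Number of dilutions = 2
Total DF = (53.1 / 1.02)^2 (full precision, rounded at the end) = 2710.12

2710.12


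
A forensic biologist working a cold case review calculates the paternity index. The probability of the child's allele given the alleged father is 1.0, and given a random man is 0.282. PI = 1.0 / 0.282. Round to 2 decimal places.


Paternity Index calculation:
PI = P(allele|father) / P(allele|random)
PI = 1.0 / 0.282
PI = 3.55

3.55


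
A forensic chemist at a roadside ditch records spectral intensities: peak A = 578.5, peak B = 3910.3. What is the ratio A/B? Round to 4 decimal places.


Spectral peak ratio:
Peak A = 578.5 counts
Peak B = 3910.3 counts
Ratio = 578.5 / 3910.3 = 0.1479

0.1479


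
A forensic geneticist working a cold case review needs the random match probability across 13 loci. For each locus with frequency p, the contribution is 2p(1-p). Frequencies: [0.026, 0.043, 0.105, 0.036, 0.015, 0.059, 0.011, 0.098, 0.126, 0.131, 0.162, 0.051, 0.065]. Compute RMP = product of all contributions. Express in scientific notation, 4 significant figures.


Computing RMP for 13 loci:
Locus 1: 2 * 0.026 * 0.974 = 0.050648
Locus 2: 2 * 0.043 * 0.957 = 0.082302
Locus 3: 2 * 0.105 * 0.895 = 0.18795
Locus 4: 2 * 0.036 * 0.964 = 0.069408
Locus 5: 2 * 0.015 * 0.985 = 0.02955
Locus 6: 2 * 0.059 * 0.941 = 0.111038
Locus 7: 2 * 0.011 * 0.989 = 0.021758
Locus 8: 2 * 0.098 * 0.902 = 0.176792
Locus 9: 2 * 0.126 * 0.874 = 0.220248
Locus 10: 2 * 0.131 * 0.869 = 0.227678
Locus 11: 2 * 0.162 * 0.838 = 0.271512
Locus 12: 2 * 0.051 * 0.949 = 0.096798
Locus 13: 2 * 0.065 * 0.935 = 0.12155
RMP = 1.099e-13

1.099e-13


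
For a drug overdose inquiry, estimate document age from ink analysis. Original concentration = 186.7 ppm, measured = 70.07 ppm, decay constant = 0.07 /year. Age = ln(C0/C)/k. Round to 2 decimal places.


Document age estimation:
C0/C = 186.7 / 70.07 = 2.664478
ln(C0/C) = 0.980008
t = 0.980008 / 0.07 = 14.00 years

14.00


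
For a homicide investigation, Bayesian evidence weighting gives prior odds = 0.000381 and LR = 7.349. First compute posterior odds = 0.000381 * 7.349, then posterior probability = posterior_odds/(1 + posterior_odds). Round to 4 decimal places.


Bayesian evidence evaluation:
Posterior odds = prior_odds * LR = 0.000381 * 7.349 = 0.002799969
Posterior probability = posterior_odds / (1 + posterior_odds)
= 0.002799969 / (1 + 0.002799969)
= 0.002799969 / 1.002799969
= 0.0028

0.0028


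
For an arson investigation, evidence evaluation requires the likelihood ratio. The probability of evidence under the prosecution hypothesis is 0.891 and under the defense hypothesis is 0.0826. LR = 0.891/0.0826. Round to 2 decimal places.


Likelihood ratio calculation:
LR = P(E|Hp) / P(E|Hd)
LR = 0.891 / 0.0826
LR = 10.79

10.79


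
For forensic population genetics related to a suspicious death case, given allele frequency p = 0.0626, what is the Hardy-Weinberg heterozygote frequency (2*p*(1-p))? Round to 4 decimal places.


Hardy-Weinberg heterozygote frequency:
q = 1 - p = 1 - 0.0626 = 0.9374
2pq = 2 * 0.0626 * 0.9374 = 0.1174

0.1174


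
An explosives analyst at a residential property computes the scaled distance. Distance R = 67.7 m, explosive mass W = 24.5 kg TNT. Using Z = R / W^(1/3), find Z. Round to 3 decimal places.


Scaled distance calculation:
W^(1/3) = 24.5^(1/3) = 2.904393
Z = R / W^(1/3) = 67.7 / 2.904393
Z = 23.310 m/kg^(1/3)

23.310


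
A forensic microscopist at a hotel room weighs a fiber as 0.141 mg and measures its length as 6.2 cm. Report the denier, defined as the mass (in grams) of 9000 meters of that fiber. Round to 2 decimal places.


Denier calculation:
Mass in grams = 0.141 mg / 1000 = 0.000141 g
Length in meters = 6.2 cm / 100 = 0.062 m
Linear density = mass / length = 0.000141 / 0.062 = 0.00227419 g/m
Denier = (g/m) * 9000 = 0.00227419 * 9000 = 20.47

20.47


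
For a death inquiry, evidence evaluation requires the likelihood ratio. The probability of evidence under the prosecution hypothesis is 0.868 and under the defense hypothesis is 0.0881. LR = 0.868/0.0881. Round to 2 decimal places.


Likelihood ratio calculation:
LR = P(E|Hp) / P(E|Hd)
LR = 0.868 / 0.0881
LR = 9.85

9.85


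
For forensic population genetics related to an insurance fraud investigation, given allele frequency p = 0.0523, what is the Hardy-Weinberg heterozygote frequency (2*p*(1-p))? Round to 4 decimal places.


Hardy-Weinberg heterozygote frequency:
q = 1 - p = 1 - 0.0523 = 0.9477
2pq = 2 * 0.0523 * 0.9477 = 0.0991

0.0991


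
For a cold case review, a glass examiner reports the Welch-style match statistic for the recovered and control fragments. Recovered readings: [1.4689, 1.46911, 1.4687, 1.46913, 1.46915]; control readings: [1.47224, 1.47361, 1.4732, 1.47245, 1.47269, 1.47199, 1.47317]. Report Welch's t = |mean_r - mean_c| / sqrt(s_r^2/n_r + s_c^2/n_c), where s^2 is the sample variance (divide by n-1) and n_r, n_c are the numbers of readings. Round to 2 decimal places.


Welch's t-criterion for glass RI comparison:
Recovered mean = sum / n_r = 7.34499 / 5 = 1.468998
Control mean = sum / n_c = 10.30935 / 7 = 1.4727643
Recovered sample variance s_r^2 = 3.787e-08
Control sample variance s_c^2 = 3.41395e-07
Welch SE (unpooled) = sqrt(s_r^2/n_r + s_c^2/n_c) = sqrt(7.574e-09 + 4.87707e-08) = sqrt(5.63447e-08) = 0.00023737
|mean_r - mean_c| = 0.00376629
t = 0.00376629 / 0.00023737 = 15.87

15.87


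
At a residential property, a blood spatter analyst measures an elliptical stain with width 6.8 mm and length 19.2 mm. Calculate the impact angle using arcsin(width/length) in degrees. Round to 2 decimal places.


Blood spatter impact angle calculation:
width / length = 6.8 / 19.2 = 0.354167
angle = arcsin(0.354167)
angle = 20.74 degrees

20.74


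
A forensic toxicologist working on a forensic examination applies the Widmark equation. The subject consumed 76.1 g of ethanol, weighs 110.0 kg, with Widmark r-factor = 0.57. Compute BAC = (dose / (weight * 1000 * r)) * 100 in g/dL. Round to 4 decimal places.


Applying the Widmark formula:
BAC = (dose_g / (body_wt * 1000 * r)) * 100
Denominator = 110.0 * 1000 * 0.57 = 62700
BAC = (76.1 / 62700) * 100
BAC = 0.1214 g/dL

0.1214


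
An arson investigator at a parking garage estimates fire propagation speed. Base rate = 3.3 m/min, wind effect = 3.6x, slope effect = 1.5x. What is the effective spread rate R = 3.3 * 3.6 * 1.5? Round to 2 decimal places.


Fire spread rate calculation:
R = R0 * wind_factor * slope_factor
= 3.3 * 3.6 * 1.5
= 11.88 * 1.5
= 17.82 m/min

17.82


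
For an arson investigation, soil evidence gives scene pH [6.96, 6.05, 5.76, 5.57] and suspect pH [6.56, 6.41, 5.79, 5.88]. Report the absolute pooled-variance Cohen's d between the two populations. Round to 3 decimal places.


Pooled-variance Cohen's d for soil pH comparison:
Scene mean = 24.34 / 4 = 6.085
Suspect mean = 24.64 / 4 = 6.16
Scene sample variance s_s^2 = 0.379233
Suspect sample variance s_c^2 = 0.145933
Pooled variance = ((n_s-1)*s_s^2 + (n_c-1)*s_c^2) / (n_s + n_c - 2) = 0.262583
Pooled SD = sqrt(0.262583) = 0.512429
Mean difference = -0.075
|d| = |-0.075| / 0.512429 = 0.146

0.146


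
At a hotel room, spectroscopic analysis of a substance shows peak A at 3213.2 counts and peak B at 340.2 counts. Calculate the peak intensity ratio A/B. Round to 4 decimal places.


Spectral peak ratio:
Peak A = 3213.2 counts
Peak B = 340.2 counts
Ratio = 3213.2 / 340.2 = 9.4450

9.4450


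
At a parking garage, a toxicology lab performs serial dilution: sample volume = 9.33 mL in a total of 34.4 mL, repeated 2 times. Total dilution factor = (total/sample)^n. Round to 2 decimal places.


Dilution factor calculation:
Single dilution = V_total / V_sample = 34.4 / 9.33 ≈ 3.687031
Number of dilutions = 2
Total DF = (34.4 / 9.33)^2 (full precision, rounded at the end) = 13.59

13.59


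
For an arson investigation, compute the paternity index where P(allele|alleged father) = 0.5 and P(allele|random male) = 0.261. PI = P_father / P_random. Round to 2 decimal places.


Paternity Index calculation:
PI = P(allele|father) / P(allele|random)
PI = 0.5 / 0.261
PI = 1.92

1.92


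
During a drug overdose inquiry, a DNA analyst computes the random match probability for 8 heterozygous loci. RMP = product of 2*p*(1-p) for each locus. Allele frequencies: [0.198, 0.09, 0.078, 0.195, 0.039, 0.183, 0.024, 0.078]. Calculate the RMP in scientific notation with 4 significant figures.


Computing RMP for 8 loci:
Locus 1: 2 * 0.198 * 0.802 = 0.317592
Locus 2: 2 * 0.09 * 0.91 = 0.1638
Locus 3: 2 * 0.078 * 0.922 = 0.143832
Locus 4: 2 * 0.195 * 0.805 = 0.31395
Locus 5: 2 * 0.039 * 0.961 = 0.074958
Locus 6: 2 * 0.183 * 0.817 = 0.299022
Locus 7: 2 * 0.024 * 0.976 = 0.046848
Locus 8: 2 * 0.078 * 0.922 = 0.143832
RMP = 3.548e-07

3.548e-07


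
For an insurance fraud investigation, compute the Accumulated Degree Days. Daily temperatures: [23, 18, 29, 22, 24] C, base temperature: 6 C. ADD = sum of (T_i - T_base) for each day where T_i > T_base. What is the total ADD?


Computing ADD day by day:
Day 1: max(0, 23 - 6) = 17
Day 2: max(0, 18 - 6) = 12
Day 3: max(0, 29 - 6) = 23
Day 4: max(0, 22 - 6) = 16
Day 5: max(0, 24 - 6) = 18
Total ADD = 86

86


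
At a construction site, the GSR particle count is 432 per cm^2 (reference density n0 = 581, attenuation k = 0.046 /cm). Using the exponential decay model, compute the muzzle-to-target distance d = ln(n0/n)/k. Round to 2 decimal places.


GSR distance calculation:
n0/n = 581 / 432 = 1.344907
ln(n0/n) = 0.296325
d = 0.296325 / 0.046 = 6.44 cm

6.44


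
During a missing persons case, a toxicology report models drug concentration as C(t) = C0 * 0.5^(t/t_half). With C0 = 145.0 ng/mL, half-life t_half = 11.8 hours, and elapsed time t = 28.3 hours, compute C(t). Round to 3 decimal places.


Drug concentration decay:
Number of half-lives = t / t_half = 28.3 / 11.8 = 2.398305
Decay factor = 0.5^2.398305 = 0.1896873
C(t) = 145.0 * 0.1896873 = 27.505 ng/mL

27.505


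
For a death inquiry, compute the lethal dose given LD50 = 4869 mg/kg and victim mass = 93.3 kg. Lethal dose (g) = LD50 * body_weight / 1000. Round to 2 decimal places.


Lethal dose calculation:
Lethal dose = LD50 * body_weight / 1000
= 4869 * 93.3 / 1000
= 454277.7 / 1000
= 454.28 g

454.28


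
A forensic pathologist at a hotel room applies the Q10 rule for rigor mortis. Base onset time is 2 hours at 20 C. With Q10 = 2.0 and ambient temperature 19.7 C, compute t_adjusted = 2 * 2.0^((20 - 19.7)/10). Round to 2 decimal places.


Rigor mortis time adjustment:
Exponent = (T_ref - T_actual) / 10 = (20 - 19.7) / 10 = 0.03
Q10 factor = 2.0^0.03 = 1.02101
t_adjusted = 2 * 1.02101 = 2.04 hours

2.04


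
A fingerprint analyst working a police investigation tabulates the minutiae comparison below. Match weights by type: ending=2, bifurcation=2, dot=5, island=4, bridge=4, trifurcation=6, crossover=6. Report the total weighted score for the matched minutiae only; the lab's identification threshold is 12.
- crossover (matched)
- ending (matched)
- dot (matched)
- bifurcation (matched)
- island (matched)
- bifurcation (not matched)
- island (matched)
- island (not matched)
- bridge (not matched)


Weighted minutiae match score:
  crossover: matched, +6 (running total 6)
  ending: matched, +2 (running total 8)
  dot: matched, +5 (running total 13)
  bifurcation: matched, +2 (running total 15)
  island: matched, +4 (running total 19)
  bifurcation: not matched, +0
  island: matched, +4 (running total 23)
  island: not matched, +0
  bridge: not matched, +0
Total score = 23
Threshold = 12; verdict = identification

23


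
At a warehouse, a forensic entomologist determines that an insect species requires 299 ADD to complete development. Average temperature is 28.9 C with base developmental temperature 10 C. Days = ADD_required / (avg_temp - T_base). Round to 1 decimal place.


Insect development time:
Effective temperature = avg_temp - T_base = 28.9 - 10 = 18.9 C
Days = ADD / effective_temp = 299 / 18.9 = 15.8 days

15.8


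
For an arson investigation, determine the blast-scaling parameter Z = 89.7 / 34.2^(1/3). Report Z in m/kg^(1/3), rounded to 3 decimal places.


Scaled distance calculation:
W^(1/3) = 34.2^(1/3) = 3.245952
Z = R / W^(1/3) = 89.7 / 3.245952
Z = 27.634 m/kg^(1/3)

27.634


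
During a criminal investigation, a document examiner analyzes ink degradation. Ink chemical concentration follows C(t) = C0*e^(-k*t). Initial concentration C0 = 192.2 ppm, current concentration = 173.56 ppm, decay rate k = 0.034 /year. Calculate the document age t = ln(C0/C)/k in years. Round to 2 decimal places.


Document age estimation:
C0/C = 192.2 / 173.56 = 1.107398
ln(C0/C) = 0.102013
t = 0.102013 / 0.034 = 3.00 years

3.00


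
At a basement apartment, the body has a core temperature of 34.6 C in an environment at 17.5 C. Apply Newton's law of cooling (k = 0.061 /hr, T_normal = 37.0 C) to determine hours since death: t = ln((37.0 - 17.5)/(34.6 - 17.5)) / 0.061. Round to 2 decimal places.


Using Newton's law of cooling:
t = ln((T_normal - T_ambient) / (T_body - T_ambient)) / k
T_normal - T_ambient = 19.5
T_body - T_ambient = 17.1
Ratio = 1.140351
ln(ratio) = 0.131336
t = 0.131336 / 0.061 = 2.15 hours

2.15


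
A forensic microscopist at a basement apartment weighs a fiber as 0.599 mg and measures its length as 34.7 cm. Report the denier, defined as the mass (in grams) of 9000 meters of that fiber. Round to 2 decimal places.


Denier calculation:
Mass in grams = 0.599 mg / 1000 = 0.000599 g
Length in meters = 34.7 cm / 100 = 0.347 m
Linear density = mass / length = 0.000599 / 0.347 = 0.00172622 g/m
Denier = (g/m) * 9000 = 0.00172622 * 9000 = 15.54

15.54


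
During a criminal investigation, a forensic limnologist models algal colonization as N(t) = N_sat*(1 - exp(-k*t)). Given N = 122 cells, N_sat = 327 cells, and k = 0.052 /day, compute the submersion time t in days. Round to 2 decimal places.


PMSI from diatom colonization curve:
N / N_sat = 122 / 327 = 0.373089
1 - N/N_sat = 0.626911
ln(1 - N/N_sat) = -0.466951
t = -ln(1 - N/N_sat) / k = -(-0.466951) / 0.052 = 8.98 days

8.98


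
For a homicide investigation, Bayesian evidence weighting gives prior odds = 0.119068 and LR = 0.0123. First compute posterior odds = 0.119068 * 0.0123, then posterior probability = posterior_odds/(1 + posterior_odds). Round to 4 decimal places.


Bayesian evidence evaluation:
Posterior odds = prior_odds * LR = 0.119068 * 0.0123 = 0.001464536
Posterior probability = posterior_odds / (1 + posterior_odds)
= 0.001464536 / (1 + 0.001464536)
= 0.001464536 / 1.001464536
= 0.0015

0.0015
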